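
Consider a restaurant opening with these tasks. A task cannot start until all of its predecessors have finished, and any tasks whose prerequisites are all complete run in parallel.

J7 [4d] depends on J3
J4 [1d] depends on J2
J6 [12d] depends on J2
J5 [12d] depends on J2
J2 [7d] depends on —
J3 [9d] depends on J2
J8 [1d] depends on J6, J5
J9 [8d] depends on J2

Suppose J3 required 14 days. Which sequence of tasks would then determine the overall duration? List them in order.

Actual critical path: J2→J3→J7 = 7+9+4 = 20 ⇒ 20 days.
Since J3 is critical, the +5 change carries straight to that chain (now 25 days).
That remains the longest chain; total 25 days.

J2, J3, J7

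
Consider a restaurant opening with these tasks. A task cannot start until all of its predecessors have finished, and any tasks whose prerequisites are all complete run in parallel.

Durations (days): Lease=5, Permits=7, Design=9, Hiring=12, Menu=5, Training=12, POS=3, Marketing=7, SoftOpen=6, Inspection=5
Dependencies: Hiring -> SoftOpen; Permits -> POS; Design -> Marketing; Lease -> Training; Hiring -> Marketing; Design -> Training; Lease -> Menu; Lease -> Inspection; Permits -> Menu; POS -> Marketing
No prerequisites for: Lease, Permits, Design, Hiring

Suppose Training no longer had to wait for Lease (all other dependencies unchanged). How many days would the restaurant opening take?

21

Original critical path: Design→Training = 9+12 = 21 ⇒ 21 days.
Dropping Lease→Training doesn't change Training's earliest start (9); another predecessor still binds.
New critical path: Design→Training = 9+12 = 21 ⇒ 21 days.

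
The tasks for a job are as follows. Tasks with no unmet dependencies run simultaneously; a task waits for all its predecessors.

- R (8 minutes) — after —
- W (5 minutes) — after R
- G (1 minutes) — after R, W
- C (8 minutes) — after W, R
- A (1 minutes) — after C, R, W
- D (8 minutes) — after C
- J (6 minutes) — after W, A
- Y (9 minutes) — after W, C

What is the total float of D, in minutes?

Critical path: R→W→C→Y = 8+5+8+9 = 30, so the finish is 30 minutes.
Longest path through D: 29 minutes (earliest finish 29, latest finish 30).
Float = 30 − 29 = 1.

1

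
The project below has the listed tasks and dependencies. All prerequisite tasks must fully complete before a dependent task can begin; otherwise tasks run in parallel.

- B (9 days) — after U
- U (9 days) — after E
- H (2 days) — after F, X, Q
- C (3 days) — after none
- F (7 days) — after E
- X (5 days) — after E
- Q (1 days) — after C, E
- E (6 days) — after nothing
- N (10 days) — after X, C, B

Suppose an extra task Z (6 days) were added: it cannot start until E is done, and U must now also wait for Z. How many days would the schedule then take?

Originally the schedule takes 34 days.
With Z inserted, U now waits for max(E, Z).
New critical path: E→Z→U→B→N = 6+6+9+9+10 = 40 ⇒ 40 days.

40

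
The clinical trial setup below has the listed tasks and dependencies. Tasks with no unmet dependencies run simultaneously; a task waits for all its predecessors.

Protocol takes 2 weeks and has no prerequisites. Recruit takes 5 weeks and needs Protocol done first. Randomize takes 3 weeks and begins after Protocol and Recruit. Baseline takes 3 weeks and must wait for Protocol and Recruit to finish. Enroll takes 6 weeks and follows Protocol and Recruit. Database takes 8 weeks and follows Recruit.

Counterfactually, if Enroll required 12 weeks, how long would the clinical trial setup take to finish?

As given, the longest chain is Protocol→Recruit→Database = 2+5+8 = 15, so the finish is 15 weeks.
Enroll is off the critical path — its longest chain is 13 weeks, giving 2 of slack.
Now Protocol→Recruit→Enroll = 2+5+12 = 19 is longest, so the finish becomes 19 weeks.

19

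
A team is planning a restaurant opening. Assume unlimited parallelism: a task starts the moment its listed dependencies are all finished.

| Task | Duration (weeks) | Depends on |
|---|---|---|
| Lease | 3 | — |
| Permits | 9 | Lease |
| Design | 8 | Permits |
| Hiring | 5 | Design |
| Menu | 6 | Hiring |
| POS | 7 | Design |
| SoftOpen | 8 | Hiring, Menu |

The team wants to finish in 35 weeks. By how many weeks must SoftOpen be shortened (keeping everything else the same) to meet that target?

Current finish: 39 weeks; target: 35.
SoftOpen is on every critical path, so each week cut from SoftOpen cuts the finish by one (this holds down to a finish of 32).
Need 39 − 35 = 4 weeks off SoftOpen → SoftOpen becomes 4 weeks, finish becomes 35.

4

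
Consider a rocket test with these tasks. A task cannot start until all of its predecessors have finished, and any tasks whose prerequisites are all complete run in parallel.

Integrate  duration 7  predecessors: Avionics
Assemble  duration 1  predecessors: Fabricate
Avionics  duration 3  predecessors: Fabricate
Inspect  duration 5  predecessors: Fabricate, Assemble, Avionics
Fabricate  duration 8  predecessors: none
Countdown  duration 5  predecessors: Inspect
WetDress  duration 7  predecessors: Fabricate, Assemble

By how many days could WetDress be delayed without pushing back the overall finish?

Fabricate→Avionics→Inspect→Countdown = 8+3+5+5 = 21 sets the makespan at 21 days.
Longest path through WetDress: 16 days (earliest finish 16, latest finish 21).
So WetDress can slip 21 − 16 = 5 days.

5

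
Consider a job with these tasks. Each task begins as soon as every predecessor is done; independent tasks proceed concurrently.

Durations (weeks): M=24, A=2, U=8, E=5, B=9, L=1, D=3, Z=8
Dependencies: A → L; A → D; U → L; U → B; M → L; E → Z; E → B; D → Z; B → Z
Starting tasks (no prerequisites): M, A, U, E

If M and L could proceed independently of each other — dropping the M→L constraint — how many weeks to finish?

With the dependency in place, M→L = 24+1 = 25 sets the finish at 25 weeks.
Without M→L, L's earliest start moves from 24 to 8.
New critical path: U→B→Z = 8+9+8 = 25 ⇒ 25 weeks.

25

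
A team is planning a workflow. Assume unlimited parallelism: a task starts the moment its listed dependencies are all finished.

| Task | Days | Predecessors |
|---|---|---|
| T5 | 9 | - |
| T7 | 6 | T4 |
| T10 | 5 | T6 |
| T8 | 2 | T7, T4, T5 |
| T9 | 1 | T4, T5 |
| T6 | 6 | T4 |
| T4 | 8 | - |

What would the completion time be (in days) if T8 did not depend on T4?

19

Before: longest chain T4→T6→T10 = 8+6+5 = 19, finish 19.
Dropping T4→T8 doesn't change T8's earliest start (14); another predecessor still binds.
The longest chain is now T4→T6→T10 = 8+6+5 = 19, so the workflow takes 19 days.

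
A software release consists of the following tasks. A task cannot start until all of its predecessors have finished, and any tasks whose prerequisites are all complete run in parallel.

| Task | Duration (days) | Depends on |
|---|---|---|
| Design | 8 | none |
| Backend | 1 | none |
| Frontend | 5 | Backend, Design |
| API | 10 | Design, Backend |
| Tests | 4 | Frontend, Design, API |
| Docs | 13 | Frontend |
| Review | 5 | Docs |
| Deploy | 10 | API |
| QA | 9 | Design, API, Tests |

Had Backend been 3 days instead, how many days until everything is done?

31

Baseline: Design→Frontend→Docs→Review = 8+5+13+5 = 31 → 31 days.
Backend is off the critical path — its longest chain is 24 days, giving 7 of slack.
The critical path is still Design→Frontend→Docs→Review; finish is now 31 days.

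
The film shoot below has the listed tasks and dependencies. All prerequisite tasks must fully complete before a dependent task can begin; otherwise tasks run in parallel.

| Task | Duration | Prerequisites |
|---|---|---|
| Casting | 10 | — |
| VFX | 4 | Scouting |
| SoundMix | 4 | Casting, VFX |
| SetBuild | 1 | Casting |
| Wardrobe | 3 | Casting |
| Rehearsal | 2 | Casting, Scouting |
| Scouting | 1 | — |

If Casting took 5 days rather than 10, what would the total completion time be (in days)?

9

As given, the longest chain is Casting→SoundMix = 10+4 = 14, so the finish is 14 days.
Since Casting is critical, the -5 change carries straight to that chain (now 9 days).
The critical path is still Casting→SoundMix; finish is now 9 days.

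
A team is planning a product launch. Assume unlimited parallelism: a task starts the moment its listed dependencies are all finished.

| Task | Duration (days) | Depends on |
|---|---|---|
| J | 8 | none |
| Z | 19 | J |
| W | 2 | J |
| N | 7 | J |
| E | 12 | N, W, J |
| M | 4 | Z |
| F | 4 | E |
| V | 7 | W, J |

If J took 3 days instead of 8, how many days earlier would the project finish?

5

Critical path before the change: J→Z→M = 8+19+4 = 31 giving 31 days.
J lies on that path, so at 3 days the path becomes 26 days.
No other chain overtakes it, so the finish is 26 days.
Change in finish: 26 − 31 = -5 days.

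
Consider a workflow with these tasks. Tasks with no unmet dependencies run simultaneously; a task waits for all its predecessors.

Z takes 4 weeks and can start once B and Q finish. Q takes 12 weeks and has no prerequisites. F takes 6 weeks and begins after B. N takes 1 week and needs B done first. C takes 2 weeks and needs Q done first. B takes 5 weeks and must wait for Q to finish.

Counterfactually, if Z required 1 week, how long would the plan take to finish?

23

As given, the longest chain is Q→B→F = 12+5+6 = 23, so the finish is 23 weeks.
The longest path through Z is only 21 weeks, so Z has float 2.
The critical path is still Q→B→F; finish is now 23 weeks.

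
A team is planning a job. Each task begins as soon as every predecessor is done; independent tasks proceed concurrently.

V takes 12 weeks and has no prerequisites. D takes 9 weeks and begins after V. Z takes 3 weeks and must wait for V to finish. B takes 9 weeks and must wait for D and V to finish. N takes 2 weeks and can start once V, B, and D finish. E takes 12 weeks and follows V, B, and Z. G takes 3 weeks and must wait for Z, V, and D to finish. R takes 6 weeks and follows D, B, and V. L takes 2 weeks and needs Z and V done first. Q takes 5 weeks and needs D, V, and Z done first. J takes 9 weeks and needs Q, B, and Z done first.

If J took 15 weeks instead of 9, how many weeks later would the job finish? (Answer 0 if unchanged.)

Baseline: V→D→B→E = 12+9+9+12 = 42 → 42 weeks.
The longest path through J is only 39 weeks, so J has float 3.
The binding chain switches to V→D→B→J = 12+9+9+15 = 45; finish 45 weeks.
Change in finish: 45 − 42 = +3 weeks.

3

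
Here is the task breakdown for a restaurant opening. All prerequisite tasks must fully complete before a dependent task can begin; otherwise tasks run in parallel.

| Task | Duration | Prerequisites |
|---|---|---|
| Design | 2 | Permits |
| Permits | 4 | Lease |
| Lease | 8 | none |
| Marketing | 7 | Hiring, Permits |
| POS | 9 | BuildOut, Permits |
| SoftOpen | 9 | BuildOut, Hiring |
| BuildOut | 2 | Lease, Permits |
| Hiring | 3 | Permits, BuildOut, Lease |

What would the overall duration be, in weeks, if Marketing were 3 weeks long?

26

Critical path before the change: Lease→Permits→BuildOut→Hiring→SoftOpen = 8+4+2+3+9 = 26 giving 26 weeks.
Marketing is off the critical path — its longest chain is 24 weeks, giving 2 of slack.
No other chain overtakes it, so the finish is 26 weeks.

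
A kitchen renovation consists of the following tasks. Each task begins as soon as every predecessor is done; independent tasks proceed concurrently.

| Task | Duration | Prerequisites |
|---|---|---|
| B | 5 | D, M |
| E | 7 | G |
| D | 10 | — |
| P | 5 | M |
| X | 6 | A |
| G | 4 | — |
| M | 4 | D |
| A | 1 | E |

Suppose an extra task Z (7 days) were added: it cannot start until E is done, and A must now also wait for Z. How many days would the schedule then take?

Originally the schedule takes 19 days.
With Z inserted, A now waits for max(E, Z).
New critical path: G→E→Z→A→X = 4+7+7+1+6 = 25 ⇒ 25 days.

25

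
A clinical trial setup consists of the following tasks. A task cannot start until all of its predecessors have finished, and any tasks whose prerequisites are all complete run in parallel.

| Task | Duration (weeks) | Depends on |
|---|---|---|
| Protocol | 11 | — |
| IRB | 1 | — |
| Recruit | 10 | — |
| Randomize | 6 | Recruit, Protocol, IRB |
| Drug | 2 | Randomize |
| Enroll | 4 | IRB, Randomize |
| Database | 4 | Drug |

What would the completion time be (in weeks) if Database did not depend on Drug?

With the dependency in place, Protocol→Randomize→Drug→Database = 11+6+2+4 = 23 sets the finish at 23 weeks.
Without Drug→Database, Database's earliest start moves from 19 to 0.
The longest chain is now Protocol→Randomize→Enroll = 11+6+4 = 21, so the plan takes 21 weeks.

21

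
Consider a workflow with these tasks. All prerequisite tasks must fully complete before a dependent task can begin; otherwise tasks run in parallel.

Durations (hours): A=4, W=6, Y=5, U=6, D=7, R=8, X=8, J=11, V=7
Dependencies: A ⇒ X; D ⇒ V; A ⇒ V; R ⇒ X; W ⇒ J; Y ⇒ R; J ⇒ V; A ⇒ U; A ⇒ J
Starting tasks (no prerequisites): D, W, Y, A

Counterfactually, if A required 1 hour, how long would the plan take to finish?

The binding path is W→J→V = 6+11+7 = 24; finish at 24 hours.
The longest path through A is only 22 hours, so A has float 2.
No other chain overtakes it, so the finish is 24 hours.

24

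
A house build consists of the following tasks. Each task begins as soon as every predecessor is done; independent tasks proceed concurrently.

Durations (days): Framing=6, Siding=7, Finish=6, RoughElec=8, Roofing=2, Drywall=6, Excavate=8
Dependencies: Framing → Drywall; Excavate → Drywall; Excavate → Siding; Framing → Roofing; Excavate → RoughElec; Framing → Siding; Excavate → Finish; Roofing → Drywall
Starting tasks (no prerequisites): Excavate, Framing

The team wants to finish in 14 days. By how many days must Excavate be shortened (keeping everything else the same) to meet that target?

Current finish: 16 days; target: 14.
Excavate is on every critical path, so each day cut from Excavate cuts the finish by one (this holds down to a finish of 14).
Need 16 − 14 = 2 days off Excavate → Excavate becomes 6 days, finish becomes 14.

2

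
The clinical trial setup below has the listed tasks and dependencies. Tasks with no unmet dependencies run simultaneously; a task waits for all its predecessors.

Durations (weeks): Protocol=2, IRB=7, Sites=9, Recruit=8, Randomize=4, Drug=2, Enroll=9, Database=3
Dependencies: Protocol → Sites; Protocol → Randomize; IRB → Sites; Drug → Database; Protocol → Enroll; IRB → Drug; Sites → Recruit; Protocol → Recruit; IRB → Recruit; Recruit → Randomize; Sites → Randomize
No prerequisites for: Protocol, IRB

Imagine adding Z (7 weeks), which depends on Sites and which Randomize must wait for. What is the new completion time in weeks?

Originally the project takes 28 weeks.
With Z inserted, Randomize now waits for max(Protocol, Recruit, Sites, Z).
New critical path: IRB→Sites→Recruit→Randomize = 7+9+8+4 = 28 ⇒ 28 weeks.

28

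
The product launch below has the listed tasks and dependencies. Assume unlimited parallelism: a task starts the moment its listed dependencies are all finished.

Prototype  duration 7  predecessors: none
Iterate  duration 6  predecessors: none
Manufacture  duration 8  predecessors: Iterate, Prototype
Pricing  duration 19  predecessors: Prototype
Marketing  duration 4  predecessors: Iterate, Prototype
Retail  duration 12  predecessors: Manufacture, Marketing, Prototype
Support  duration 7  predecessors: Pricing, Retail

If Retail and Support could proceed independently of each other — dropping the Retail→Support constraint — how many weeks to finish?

With the dependency in place, Prototype→Manufacture→Retail→Support = 7+8+12+7 = 34 sets the finish at 34 weeks.
Without Retail→Support, Support's earliest start moves from 27 to 26.
New critical path: Prototype→Pricing→Support = 7+19+7 = 33 ⇒ 33 weeks.

33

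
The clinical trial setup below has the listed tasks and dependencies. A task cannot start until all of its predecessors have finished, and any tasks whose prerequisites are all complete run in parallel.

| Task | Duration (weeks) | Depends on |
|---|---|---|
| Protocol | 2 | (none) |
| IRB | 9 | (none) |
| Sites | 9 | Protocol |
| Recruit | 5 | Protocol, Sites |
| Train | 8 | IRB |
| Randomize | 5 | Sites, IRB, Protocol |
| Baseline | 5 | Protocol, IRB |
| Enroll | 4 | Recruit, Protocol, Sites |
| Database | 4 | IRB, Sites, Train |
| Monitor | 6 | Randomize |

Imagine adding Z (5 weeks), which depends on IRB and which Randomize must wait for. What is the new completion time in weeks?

Originally the schedule takes 22 weeks.
With Z inserted, Randomize now waits for max(Sites, IRB, Protocol, Z).
New critical path: IRB→Z→Randomize→Monitor = 9+5+5+6 = 25 ⇒ 25 weeks.

25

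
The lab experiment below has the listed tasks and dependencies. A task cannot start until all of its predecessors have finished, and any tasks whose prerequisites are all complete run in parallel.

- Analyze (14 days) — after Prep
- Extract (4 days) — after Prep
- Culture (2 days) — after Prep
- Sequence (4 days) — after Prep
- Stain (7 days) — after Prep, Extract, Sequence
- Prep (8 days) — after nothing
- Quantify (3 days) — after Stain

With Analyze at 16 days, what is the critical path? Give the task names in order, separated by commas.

Prep, Analyze

The binding path is Prep→Analyze = 8+14 = 22; finish at 22 days.
Analyze is on the critical path; changing it to 16 makes that path 24 days.
No other chain overtakes it, so the finish is 24 days.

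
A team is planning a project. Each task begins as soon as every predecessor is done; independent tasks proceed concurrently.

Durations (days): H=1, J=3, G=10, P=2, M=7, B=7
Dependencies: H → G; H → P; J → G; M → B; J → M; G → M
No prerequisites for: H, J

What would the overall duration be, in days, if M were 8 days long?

Baseline: J→G→M→B = 3+10+7+7 = 27 → 27 days.
M lies on that path, so at 8 days the path becomes 28 days.
No other chain overtakes it, so the finish is 28 days.

28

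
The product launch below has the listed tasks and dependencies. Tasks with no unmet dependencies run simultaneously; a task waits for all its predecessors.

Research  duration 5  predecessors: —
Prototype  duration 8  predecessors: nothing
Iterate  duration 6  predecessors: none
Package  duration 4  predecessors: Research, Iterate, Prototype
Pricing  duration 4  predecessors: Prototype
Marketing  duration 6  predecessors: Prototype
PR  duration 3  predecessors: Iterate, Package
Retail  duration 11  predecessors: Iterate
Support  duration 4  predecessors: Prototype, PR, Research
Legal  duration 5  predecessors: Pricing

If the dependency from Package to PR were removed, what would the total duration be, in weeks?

17

Original critical path: Prototype→Package→PR→Support = 8+4+3+4 = 19 ⇒ 19 weeks.
Without Package→PR, PR's earliest start moves from 12 to 6.
After: Prototype→Pricing→Legal = 8+4+5 = 17 → 17 weeks.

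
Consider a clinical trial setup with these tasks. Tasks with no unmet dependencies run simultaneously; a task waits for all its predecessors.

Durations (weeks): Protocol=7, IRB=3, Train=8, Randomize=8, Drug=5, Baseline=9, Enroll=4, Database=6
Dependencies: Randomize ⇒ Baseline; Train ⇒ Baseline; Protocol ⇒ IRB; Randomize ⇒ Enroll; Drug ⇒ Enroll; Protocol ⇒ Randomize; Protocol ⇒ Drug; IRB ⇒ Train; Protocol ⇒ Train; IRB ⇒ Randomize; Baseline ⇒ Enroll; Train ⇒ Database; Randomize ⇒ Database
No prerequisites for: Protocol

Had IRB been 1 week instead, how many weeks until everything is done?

Baseline: Protocol→IRB→Train→Baseline→Enroll = 7+3+8+9+4 = 31 → 31 weeks.
IRB lies on that path, so at 1 week the path becomes 29 weeks.
That remains the longest chain; total 29 weeks.

29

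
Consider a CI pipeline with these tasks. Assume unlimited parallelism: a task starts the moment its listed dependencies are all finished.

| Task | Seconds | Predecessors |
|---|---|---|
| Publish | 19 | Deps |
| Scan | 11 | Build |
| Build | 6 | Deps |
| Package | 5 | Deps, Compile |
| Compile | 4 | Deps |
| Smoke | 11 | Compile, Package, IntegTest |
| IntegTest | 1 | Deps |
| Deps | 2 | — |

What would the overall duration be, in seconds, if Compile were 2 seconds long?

21

As given, the longest chain is Deps→Compile→Package→Smoke = 2+4+5+11 = 22, so the finish is 22 seconds.
Compile is on the critical path; changing it to 2 makes that path 20 seconds.
The binding chain switches to Deps→Publish = 2+19 = 21; finish 21 seconds.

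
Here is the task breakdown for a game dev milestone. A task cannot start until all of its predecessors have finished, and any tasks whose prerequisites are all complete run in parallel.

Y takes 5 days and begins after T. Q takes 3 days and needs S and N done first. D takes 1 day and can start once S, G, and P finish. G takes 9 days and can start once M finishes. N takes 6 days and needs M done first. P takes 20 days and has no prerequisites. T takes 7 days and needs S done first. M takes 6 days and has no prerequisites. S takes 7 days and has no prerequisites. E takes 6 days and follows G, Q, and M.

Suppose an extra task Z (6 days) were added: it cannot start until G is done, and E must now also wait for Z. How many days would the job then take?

27

Originally the job takes 21 days.
With Z inserted, E now waits for max(G, Q, M, Z).
New critical path: M→G→Z→E = 6+9+6+6 = 27 ⇒ 27 days.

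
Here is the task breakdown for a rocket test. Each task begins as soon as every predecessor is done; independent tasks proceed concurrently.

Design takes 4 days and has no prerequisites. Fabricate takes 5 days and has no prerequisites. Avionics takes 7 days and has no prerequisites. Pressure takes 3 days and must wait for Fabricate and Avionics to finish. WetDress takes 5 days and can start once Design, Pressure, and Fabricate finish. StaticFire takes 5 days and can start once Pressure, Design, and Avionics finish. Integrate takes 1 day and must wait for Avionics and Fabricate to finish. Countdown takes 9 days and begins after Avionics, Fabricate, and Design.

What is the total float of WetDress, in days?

Critical path: Avionics→Countdown = 7+9 = 16, so the finish is 16 days.
WetDress finishes as early as 15 and must finish by 16.
Float = 16 − 15 = 1.

1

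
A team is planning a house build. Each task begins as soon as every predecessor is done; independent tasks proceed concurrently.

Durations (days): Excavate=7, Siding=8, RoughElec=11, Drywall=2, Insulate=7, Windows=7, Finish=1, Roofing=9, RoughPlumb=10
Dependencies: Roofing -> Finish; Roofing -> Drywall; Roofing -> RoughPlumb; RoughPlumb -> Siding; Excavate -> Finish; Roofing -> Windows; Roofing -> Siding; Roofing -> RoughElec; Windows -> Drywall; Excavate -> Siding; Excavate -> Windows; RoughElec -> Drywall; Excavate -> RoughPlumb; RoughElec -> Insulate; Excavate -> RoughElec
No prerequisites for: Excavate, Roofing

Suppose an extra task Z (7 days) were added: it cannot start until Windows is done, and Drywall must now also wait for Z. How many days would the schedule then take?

27

Originally the schedule takes 27 days.
With Z inserted, Drywall now waits for max(Roofing, Windows, RoughElec, Z).
New critical path: Roofing→RoughPlumb→Siding = 9+10+8 = 27 ⇒ 27 days.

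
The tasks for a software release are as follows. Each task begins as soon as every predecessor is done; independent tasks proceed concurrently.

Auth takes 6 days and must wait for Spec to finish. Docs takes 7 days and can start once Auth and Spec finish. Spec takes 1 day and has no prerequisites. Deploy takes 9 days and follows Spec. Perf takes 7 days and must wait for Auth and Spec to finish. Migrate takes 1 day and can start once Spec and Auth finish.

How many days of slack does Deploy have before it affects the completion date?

4

Critical path: Spec→Auth→Docs = 1+6+7 = 14, so the finish is 14 days.
Deploy finishes as early as 10 and must finish by 14.
So Deploy can slip 14 − 10 = 4 days.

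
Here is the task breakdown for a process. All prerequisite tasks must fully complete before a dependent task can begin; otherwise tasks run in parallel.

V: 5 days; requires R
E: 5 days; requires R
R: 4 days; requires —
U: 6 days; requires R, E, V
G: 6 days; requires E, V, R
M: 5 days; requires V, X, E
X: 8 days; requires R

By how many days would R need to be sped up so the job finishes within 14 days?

3

Current finish: 17 days; target: 14.
R is on every critical path, so each day cut from R cuts the finish by one (this holds down to a finish of 14).
Need 17 − 14 = 3 days off R → R becomes 1 day, finish becomes 14.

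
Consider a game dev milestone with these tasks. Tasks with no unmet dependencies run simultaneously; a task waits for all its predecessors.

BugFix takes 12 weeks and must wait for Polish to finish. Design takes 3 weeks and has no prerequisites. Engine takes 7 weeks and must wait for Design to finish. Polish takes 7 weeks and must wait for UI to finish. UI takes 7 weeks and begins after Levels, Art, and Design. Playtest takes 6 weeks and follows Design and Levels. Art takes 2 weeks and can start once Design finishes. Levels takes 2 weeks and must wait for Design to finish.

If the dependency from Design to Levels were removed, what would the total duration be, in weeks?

31

Original critical path: Design→Art→UI→Polish→BugFix = 3+2+7+7+12 = 31 ⇒ 31 weeks.
Without Design→Levels, Levels's earliest start moves from 3 to 0.
The longest chain is now Design→Art→UI→Polish→BugFix = 3+2+7+7+12 = 31, so the game dev milestone takes 31 weeks.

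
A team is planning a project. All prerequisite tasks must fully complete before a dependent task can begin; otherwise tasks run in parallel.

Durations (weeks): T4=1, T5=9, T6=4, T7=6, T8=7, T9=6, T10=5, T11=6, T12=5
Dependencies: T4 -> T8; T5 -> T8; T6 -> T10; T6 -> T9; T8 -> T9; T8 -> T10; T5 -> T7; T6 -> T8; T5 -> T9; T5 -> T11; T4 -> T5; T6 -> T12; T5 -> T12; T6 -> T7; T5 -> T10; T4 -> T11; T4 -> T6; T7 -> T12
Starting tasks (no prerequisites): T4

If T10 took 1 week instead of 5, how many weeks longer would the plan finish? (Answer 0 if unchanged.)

0

Baseline: T4→T5→T8→T9 = 1+9+7+6 = 23 → 23 weeks.
T10 has 1 week of float (longest path through it is 22).
That remains the longest chain; total 23 weeks.
Change in finish: 23 − 23 = +0 weeks.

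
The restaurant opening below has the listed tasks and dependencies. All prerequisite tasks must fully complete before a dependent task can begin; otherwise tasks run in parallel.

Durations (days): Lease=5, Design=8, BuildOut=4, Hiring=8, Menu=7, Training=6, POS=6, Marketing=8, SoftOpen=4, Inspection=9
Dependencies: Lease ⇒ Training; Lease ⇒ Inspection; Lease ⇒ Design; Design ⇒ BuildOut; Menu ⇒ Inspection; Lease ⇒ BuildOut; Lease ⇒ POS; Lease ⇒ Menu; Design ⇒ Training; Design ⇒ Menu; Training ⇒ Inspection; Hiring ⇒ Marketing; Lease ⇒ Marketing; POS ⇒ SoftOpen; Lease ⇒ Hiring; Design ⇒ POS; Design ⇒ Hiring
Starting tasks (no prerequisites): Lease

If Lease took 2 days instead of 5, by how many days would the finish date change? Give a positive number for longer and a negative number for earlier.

Baseline: Lease→Design→Hiring→Marketing = 5+8+8+8 = 29 → 29 days.
Lease is on the critical path; changing it to 2 makes that path 26 days.
The critical path is still Lease→Design→Hiring→Marketing; finish is now 26 days.
Change in finish: 26 − 29 = -3 days.

-3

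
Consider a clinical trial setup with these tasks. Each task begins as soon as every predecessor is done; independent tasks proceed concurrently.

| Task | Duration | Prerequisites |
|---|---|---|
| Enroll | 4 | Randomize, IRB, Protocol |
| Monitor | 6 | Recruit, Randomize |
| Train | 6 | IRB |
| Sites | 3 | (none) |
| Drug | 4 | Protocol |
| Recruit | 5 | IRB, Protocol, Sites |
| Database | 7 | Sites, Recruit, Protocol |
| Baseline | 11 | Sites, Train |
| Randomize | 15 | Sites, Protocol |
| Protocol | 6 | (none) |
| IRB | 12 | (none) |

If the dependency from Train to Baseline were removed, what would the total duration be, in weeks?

Original critical path: IRB→Train→Baseline = 12+6+11 = 29 ⇒ 29 weeks.
Without Train→Baseline, Baseline's earliest start moves from 18 to 3.
After: Protocol→Randomize→Monitor = 6+15+6 = 27 → 27 weeks.

27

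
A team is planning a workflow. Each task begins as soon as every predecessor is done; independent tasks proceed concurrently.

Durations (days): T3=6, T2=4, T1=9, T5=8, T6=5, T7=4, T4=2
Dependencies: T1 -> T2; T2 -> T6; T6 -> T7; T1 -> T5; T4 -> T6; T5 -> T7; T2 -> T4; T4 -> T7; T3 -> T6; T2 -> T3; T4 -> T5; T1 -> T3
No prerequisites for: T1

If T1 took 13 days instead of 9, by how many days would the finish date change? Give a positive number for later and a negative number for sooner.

Actual critical path: T1→T2→T3→T6→T7 = 9+4+6+5+4 = 28 ⇒ 28 days.
T1 lies on that path, so at 13 days the path becomes 32 days.
The critical path is still T1→T2→T3→T6→T7; finish is now 32 days.
Change in finish: 32 − 28 = +4 days.

4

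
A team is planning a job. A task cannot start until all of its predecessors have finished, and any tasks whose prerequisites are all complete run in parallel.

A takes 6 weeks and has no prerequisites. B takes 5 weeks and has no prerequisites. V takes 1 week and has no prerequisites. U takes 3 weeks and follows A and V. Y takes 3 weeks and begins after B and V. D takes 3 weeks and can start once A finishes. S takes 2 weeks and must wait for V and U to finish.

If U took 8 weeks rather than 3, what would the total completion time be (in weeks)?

16

Actual critical path: A→U→S = 6+3+2 = 11 ⇒ 11 weeks.
Since U is critical, the +5 change carries straight to that chain (now 16 weeks).
The critical path is still A→U→S; finish is now 16 weeks.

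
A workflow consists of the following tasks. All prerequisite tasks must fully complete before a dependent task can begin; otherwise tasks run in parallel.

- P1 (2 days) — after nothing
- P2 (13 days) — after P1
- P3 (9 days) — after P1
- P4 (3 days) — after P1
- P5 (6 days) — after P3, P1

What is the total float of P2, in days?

Critical path: P1→P3→P5 = 2+9+6 = 17, so the finish is 17 days.
The longest chain containing P2 totals 15 days.
Float = 17 − 15 = 2.

2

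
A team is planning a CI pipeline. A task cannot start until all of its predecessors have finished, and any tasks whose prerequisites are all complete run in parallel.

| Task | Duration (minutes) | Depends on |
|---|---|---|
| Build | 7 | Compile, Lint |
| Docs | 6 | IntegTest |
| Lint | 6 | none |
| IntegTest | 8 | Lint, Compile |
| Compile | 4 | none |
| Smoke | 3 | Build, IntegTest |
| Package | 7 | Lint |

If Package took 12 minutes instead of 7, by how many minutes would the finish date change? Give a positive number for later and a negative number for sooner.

0

Critical path before the change: Lint→IntegTest→Docs = 6+8+6 = 20 giving 20 minutes.
Package has 7 minutes of float (longest path through it is 13).
No other chain overtakes it, so the finish is 20 minutes.
Change in finish: 20 − 20 = +0 minutes.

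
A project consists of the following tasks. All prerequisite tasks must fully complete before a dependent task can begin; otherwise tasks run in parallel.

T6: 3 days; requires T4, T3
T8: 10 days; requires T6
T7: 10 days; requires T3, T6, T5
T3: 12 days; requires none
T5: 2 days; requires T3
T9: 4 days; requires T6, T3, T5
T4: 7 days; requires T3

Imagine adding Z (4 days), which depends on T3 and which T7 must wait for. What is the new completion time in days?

32

Originally the plan takes 32 days.
With Z inserted, T7 now waits for max(T3, T6, T5, Z).
New critical path: T3→T4→T6→T7 = 12+7+3+10 = 32 ⇒ 32 days.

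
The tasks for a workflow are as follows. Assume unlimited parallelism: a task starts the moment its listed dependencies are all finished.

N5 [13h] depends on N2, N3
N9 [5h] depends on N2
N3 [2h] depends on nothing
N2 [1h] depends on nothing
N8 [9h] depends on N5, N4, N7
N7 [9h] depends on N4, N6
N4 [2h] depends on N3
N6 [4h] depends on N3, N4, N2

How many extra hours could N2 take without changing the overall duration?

N3→N4→N6→N7→N8 = 2+2+4+9+9 = 26 sets the makespan at 26 hours.
Longest path through N2: 23 hours (earliest finish 1, latest finish 4).
So N2 can slip 4 − 1 = 3 hours.

3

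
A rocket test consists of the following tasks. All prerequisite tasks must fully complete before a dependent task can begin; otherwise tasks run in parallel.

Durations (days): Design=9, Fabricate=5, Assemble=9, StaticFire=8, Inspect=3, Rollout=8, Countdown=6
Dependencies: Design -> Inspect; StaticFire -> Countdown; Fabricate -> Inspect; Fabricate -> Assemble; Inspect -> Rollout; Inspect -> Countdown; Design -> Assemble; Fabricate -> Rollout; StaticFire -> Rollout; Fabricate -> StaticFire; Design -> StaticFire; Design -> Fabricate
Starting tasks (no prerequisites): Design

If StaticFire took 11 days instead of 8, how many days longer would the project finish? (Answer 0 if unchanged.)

The binding path is Design→Fabricate→StaticFire→Rollout = 9+5+8+8 = 30; finish at 30 days.
StaticFire is on the critical path; changing it to 11 makes that path 33 days.
No other chain overtakes it, so the finish is 33 days.
Change in finish: 33 − 30 = +3 days.

3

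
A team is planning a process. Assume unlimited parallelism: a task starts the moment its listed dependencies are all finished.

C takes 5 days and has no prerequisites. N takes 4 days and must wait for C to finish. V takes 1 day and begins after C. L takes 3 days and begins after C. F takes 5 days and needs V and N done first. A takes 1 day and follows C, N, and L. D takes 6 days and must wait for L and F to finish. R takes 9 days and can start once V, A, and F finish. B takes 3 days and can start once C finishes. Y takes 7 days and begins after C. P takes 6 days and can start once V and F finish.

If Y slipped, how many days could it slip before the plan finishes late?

Critical path: C→N→F→R = 5+4+5+9 = 23, so the finish is 23 days.
Longest path through Y: 12 days (earliest finish 12, latest finish 23).
Slack of Y = 16 − 5 = 11 days.

11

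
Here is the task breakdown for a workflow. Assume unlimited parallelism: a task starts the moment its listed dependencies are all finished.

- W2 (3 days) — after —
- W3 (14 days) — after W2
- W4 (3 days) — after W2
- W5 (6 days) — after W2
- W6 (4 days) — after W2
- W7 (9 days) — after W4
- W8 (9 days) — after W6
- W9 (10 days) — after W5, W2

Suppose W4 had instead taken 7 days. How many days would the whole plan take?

Actual critical path: W2→W5→W9 = 3+6+10 = 19 ⇒ 19 days.
The longest path through W4 is only 15 days, so W4 has float 4.
The binding chain switches to W2→W4→W7 = 3+7+9 = 19; finish 19 days.

19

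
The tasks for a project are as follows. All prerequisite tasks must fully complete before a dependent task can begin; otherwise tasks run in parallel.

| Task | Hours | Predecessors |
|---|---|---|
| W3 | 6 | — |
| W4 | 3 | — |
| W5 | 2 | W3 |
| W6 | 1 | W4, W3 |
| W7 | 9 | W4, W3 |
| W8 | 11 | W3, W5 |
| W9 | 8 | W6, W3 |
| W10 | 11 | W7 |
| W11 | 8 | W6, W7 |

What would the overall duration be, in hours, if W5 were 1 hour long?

26

Actual critical path: W3→W7→W10 = 6+9+11 = 26 ⇒ 26 hours.
W5 is off the critical path — its longest chain is 19 hours, giving 7 of slack.
The critical path is still W3→W7→W10; finish is now 26 hours.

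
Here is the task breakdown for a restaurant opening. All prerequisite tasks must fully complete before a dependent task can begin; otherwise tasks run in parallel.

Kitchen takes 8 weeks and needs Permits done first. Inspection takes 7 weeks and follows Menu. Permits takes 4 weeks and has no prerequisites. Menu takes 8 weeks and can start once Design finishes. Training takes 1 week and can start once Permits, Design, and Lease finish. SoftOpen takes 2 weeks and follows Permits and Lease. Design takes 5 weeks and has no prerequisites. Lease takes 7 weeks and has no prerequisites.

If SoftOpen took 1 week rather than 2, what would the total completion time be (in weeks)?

20

Critical path before the change: Design→Menu→Inspection = 5+8+7 = 20 giving 20 weeks.
SoftOpen is off the critical path — its longest chain is 9 weeks, giving 11 of slack.
No other chain overtakes it, so the finish is 20 weeks.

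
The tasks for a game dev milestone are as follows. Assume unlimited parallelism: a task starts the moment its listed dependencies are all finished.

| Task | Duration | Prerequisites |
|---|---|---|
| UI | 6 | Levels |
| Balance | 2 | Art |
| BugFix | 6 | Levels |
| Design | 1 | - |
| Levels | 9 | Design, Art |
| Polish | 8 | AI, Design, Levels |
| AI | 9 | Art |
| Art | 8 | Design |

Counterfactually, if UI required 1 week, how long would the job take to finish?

As given, the longest chain is Design→Art→Levels→Polish = 1+8+9+8 = 26, so the finish is 26 weeks.
UI is off the critical path — its longest chain is 24 weeks, giving 2 of slack.
That remains the longest chain; total 26 weeks.

26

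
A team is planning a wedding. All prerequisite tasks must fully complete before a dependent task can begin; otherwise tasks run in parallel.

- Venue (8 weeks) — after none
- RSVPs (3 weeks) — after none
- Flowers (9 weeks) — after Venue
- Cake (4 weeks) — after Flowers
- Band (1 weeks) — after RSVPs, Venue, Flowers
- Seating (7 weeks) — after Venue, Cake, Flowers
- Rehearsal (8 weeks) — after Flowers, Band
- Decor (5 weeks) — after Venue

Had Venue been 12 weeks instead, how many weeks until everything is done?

32

The binding path is Venue→Flowers→Cake→Seating = 8+9+4+7 = 28; finish at 28 weeks.
Since Venue is critical, the +4 change carries straight to that chain (now 32 weeks).
The critical path is still Venue→Flowers→Cake→Seating; finish is now 32 weeks.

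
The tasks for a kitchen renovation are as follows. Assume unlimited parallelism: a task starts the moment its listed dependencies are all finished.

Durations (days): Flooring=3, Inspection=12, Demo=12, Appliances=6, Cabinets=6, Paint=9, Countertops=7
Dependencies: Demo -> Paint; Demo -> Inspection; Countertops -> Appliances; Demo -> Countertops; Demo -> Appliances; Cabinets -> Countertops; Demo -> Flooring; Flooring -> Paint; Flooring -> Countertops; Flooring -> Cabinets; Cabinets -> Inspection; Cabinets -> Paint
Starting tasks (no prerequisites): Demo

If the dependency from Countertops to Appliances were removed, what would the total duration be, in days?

33

Before: longest chain Demo→Flooring→Cabinets→Countertops→Appliances = 12+3+6+7+6 = 34, finish 34.
Without Countertops→Appliances, Appliances's earliest start moves from 28 to 12.
New critical path: Demo→Flooring→Cabinets→Inspection = 12+3+6+12 = 33 ⇒ 33 days.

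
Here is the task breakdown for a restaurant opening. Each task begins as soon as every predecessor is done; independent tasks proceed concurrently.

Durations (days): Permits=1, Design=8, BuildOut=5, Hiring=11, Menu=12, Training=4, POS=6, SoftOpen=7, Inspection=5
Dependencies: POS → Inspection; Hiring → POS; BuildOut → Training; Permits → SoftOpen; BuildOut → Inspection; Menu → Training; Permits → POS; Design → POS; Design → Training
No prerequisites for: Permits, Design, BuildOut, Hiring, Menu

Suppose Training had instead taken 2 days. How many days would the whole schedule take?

22

Actual critical path: Hiring→POS→Inspection = 11+6+5 = 22 ⇒ 22 days.
Training has 6 days of float (longest path through it is 16).
The critical path is still Hiring→POS→Inspection; finish is now 22 days.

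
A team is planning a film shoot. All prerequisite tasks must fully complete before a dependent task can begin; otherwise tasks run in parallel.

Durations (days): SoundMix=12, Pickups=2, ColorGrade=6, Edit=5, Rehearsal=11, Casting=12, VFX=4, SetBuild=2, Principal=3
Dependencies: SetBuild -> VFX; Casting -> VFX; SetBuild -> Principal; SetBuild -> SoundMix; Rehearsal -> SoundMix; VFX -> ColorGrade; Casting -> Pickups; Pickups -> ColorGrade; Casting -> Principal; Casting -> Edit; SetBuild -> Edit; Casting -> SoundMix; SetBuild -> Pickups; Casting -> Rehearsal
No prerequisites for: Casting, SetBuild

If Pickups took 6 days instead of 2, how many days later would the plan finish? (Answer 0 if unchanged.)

As given, the longest chain is Casting→Rehearsal→SoundMix = 12+11+12 = 35, so the finish is 35 days.
Pickups is off the critical path — its longest chain is 20 days, giving 15 of slack.
No other chain overtakes it, so the finish is 35 days.
Change in finish: 35 − 35 = +0 days.

0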